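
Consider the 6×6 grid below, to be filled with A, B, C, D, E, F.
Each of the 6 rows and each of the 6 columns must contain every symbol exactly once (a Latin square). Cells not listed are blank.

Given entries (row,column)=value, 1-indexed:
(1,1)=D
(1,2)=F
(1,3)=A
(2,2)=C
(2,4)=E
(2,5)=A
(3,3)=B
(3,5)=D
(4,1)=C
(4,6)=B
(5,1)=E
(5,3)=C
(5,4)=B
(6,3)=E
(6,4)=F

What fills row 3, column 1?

Row 1, column 4: row 1 has {A, D, F} and column 4 has {B, E, F}, leaving only C.
Row 1, column 6: row 1 has {A, C, D, F} and column 6 has {B}, leaving only E.
Row 1, column 5: row 1 has {A, C, D, E, F} and column 5 has {A, D}, leaving only B.
Row 3, column 4: row 3 has {B, D} and column 4 has {B, C, E, F}, leaving only A.
Row 3 already has {A, B, D} and column 1 already has {C, D, E}, so row 3, column 1 must be F.

F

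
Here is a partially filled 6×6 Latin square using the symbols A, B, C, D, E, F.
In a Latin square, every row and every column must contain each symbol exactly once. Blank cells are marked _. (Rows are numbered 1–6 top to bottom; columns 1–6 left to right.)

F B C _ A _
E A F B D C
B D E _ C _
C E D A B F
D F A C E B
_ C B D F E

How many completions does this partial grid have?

Row 1, column 4: eliminating its row and column leaves {E}.
Row 1, column 6: eliminating its row and column leaves {D}.
Row 3, column 4: eliminating its row and column leaves {F}.
Row 3, column 6: eliminating its row and column leaves {A}.
Row 6, column 1: eliminating its row and column leaves {A}.
Only one assignment across all blanks avoids any row or column repeat, giving 1 completion.

1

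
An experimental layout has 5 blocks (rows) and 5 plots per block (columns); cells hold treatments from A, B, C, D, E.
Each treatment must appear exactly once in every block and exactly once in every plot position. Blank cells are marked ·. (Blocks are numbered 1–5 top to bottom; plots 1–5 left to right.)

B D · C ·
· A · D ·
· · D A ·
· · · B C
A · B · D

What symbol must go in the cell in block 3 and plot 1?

C

Block 4, plot 2: block 4 has {B, C} and plot 2 has {A, D}, leaving only E.
Block 4, plot 1: block 4 has {B, C, E} and plot 1 has {A, B}, leaving only D.
Block 4, plot 3: block 4 has {B, C, D, E} and plot 3 has {B, D}, leaving only A.
Block 1, plot 3: block 1 has {B, C, D} and plot 3 has {A, B, D}, leaving only E.
Block 1, plot 5: block 1 has {B, C, D, E} and plot 5 has {C, D}, leaving only A.
Block 2, plot 3: block 2 has {A, D} and plot 3 has {A, B, D, E}, leaving only C.
Block 2, plot 1: block 2 has {A, C, D} and plot 1 has {A, B, D}, leaving only E.
Block 3 already has {A, D} and plot 1 already has {A, B, D, E}, so block 3, plot 1 must be C.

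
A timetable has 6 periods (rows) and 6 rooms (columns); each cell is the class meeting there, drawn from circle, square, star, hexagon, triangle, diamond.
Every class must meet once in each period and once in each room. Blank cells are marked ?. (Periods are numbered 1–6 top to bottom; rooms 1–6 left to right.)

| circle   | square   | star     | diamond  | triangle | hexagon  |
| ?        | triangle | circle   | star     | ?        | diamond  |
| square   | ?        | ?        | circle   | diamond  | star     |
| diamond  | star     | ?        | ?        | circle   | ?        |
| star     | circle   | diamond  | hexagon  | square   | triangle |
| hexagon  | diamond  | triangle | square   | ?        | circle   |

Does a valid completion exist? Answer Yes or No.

No

Period 2, room 1: period 2 together with room 1 already contain {circle, square, star, hexagon, triangle, diamond} — every symbol — so nothing can go there. The grid has no valid completion.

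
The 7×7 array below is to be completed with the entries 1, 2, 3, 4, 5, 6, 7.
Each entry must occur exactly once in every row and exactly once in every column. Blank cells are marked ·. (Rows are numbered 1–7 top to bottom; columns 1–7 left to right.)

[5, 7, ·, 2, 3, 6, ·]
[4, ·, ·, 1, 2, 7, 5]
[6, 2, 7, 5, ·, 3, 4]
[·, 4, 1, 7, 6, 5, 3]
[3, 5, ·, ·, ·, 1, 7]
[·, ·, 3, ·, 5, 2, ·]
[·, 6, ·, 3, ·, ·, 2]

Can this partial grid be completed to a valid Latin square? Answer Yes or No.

No row or column among the givens repeats a symbol, and propagating forced cells runs into no contradiction.
One valid completion exists (for instance, 5 7 4 2 3 6 1 / 4 3 6 1 2 7 5 / 6 2 7 5 1 3 4 / 2 4 1 7 6 5 3 / 3 5 2 6 4 1 7 / 7 1 3 4 5 2 6 / 1 6 5 3 7 4 2).

Yes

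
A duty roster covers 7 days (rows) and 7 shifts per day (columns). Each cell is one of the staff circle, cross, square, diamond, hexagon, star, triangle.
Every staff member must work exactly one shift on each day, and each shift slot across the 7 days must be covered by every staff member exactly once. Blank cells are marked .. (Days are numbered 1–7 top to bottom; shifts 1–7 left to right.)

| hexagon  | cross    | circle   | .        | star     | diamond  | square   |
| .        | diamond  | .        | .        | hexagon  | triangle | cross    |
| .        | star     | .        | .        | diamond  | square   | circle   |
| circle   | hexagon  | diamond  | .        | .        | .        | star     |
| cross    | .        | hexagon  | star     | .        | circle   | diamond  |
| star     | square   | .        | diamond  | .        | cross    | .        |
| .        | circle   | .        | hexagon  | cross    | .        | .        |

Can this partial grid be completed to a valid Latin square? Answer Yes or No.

No

Day 4, shift 6: day 4 together with shift 6 already contain {circle, cross, square, diamond, hexagon, star, triangle} — every symbol — so nothing can go there. The grid has no valid completion.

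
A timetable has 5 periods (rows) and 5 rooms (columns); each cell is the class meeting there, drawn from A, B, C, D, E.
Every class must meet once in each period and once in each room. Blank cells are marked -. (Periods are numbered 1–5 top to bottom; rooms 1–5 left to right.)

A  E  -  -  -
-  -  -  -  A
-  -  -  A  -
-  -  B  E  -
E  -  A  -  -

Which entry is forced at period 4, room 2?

Period 4, room 2 is narrowed to {A, C, D}.
If it were C, then period 4, room 5 would be left with no valid symbol.
If it were D, then period 4, room 5 would be left with no valid symbol.
So period 4, room 2 must be A.

A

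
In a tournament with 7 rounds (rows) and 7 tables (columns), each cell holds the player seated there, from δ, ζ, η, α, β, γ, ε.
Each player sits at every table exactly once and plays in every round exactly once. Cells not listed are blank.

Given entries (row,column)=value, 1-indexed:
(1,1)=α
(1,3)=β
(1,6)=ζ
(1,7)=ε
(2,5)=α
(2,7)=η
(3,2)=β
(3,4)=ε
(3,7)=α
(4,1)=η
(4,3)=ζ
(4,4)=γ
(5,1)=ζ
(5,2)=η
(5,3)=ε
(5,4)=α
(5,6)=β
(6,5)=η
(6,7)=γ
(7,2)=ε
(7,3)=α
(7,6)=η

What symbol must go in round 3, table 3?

Round 5, table 7: round 5 has {ζ, η, α, β, ε} and table 7 has {η, α, γ, ε}, leaving only δ.
Round 4, table 7: round 4 has {ζ, η, γ} and table 7 has {δ, η, α, γ, ε}, leaving only β.
Round 5, table 5: round 5 has {δ, ζ, η, α, β, ε} and table 5 has {η, α}, leaving only γ.
Round 1, table 5: round 1 has {ζ, α, β, ε} and table 5 has {η, α, γ}, leaving only δ.
Round 1, table 2: round 1 has {δ, ζ, α, β, ε} and table 2 has {η, β, ε}, leaving only γ.
Round 1, table 4: round 1 has {δ, ζ, α, β, γ, ε} and table 4 has {α, γ, ε}, leaving only η.
Round 3, table 5: round 3 has {α, β, ε} and table 5 has {δ, η, α, γ}, leaving only ζ.
Round 4, table 5: round 4 has {ζ, η, β, γ} and table 5 has {δ, ζ, η, α, γ}, leaving only ε.
Round 6, table 3: round 6 has {η, γ} and table 3 has {ζ, α, β, ε}, leaving only δ.
Round 2, table 3: round 2 has {η, α} and table 3 has {δ, ζ, α, β, ε}, leaving only γ.
Round 3 already has {ζ, α, β, ε} and table 3 already has {δ, ζ, α, β, γ, ε}, so round 3, table 3 must be η.

η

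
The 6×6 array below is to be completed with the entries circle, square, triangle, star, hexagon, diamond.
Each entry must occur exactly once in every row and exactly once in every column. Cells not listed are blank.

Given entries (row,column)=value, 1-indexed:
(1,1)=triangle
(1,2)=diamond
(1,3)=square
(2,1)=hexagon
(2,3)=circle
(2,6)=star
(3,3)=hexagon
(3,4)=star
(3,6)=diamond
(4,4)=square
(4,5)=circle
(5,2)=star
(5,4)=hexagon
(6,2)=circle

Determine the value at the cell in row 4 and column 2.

hexagon

Row 1, column 4: row 1 has {square, triangle, diamond} and column 4 has {square, star, hexagon}, leaving only circle.
Row 1, column 6: row 1 has {circle, square, triangle, diamond} and column 6 has {star, diamond}, leaving only hexagon.
Row 1, column 5: row 1 has {circle, square, triangle, hexagon, diamond} and column 5 has {circle}, leaving only star.
Row 4, column 6: row 4 has {circle, square} and column 6 has {star, hexagon, diamond}, leaving only triangle.
Row 4 already has {circle, square, triangle} and column 2 already has {circle, star, diamond}, so row 4, column 2 must be hexagon.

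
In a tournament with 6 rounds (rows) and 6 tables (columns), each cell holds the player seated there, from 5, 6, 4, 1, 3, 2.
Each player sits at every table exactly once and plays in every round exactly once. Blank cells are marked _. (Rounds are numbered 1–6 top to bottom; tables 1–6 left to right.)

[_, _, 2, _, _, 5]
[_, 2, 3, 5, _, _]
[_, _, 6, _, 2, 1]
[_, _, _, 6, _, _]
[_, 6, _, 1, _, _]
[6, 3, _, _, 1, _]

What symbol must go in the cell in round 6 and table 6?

4

Round 6, table 6 is narrowed to {4, 2}.
If it were 2, then round 3, table 4 would be left with no valid symbol.
So round 6, table 6 must be 4.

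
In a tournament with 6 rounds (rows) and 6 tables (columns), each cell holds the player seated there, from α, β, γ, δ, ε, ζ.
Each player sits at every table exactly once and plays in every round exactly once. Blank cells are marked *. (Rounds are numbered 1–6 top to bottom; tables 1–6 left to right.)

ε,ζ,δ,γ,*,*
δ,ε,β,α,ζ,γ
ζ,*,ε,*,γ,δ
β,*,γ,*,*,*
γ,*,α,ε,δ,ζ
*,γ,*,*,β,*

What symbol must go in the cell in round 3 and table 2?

α

Round 1, table 5: round 1 has {γ, δ, ε, ζ} and table 5 has {β, γ, δ, ζ}, leaving only α.
Round 1, table 6: round 1 has {α, γ, δ, ε, ζ} and table 6 has {γ, δ, ζ}, leaving only β.
Round 3, table 4: round 3 has {γ, δ, ε, ζ} and table 4 has {α, γ, ε}, leaving only β.
Round 3 already has {β, γ, δ, ε, ζ} and table 2 already has {γ, ε, ζ}, so round 3, table 2 must be α.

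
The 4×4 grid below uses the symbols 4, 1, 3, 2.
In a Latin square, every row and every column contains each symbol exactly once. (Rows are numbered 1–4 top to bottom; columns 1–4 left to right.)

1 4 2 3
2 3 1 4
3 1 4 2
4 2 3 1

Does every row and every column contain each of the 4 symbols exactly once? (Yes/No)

Yes

Each row is a permutation of the 4 symbols, and so is each column.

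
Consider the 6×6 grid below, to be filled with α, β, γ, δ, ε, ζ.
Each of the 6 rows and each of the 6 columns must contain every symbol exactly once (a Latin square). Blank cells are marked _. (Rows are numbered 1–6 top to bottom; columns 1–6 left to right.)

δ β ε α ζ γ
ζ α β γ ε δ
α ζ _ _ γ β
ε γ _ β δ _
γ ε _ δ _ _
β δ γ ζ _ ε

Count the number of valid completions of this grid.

2

Row 3, column 3: eliminating its row and column leaves {δ}.
Row 3, column 4: eliminating its row and column leaves {ε}.
Row 4, column 3: eliminating its row and column leaves {α, ζ}.
Row 4, column 6: eliminating its row and column leaves {α, ζ}.
Row 5, column 3: eliminating its row and column leaves {α, ζ}.
Row 5, column 5: eliminating its row and column leaves {α, β}.
Row 5, column 6: eliminating its row and column leaves {α, ζ}.
Row 6, column 5: eliminating its row and column leaves {α}.
Enumerating the assignments across these blanks that avoid any row or column repeat gives 2 completions.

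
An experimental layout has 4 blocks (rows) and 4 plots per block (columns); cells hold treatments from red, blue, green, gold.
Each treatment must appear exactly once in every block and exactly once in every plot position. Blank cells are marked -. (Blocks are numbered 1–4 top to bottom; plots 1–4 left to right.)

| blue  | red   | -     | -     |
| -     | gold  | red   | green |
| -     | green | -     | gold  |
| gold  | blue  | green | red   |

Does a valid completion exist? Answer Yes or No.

Block 1, plot 4: block 1 together with plot 4 already contain {red, blue, green, gold} — every symbol — so nothing can go there. The grid has no valid completion.

No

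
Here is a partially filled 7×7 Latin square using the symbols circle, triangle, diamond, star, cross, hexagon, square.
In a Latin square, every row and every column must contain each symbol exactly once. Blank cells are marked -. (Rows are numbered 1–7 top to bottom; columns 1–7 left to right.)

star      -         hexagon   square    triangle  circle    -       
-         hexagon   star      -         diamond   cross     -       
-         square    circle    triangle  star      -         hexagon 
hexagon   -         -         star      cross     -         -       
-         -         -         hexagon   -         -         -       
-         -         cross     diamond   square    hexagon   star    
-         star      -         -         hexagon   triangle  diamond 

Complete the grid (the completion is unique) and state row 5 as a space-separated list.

diamond cross triangle hexagon circle star square

Row 5, column 5: row 5 has {hexagon} and column 5 has {triangle, diamond, star, cross, hexagon, square}, leaving only circle.
Row 1, column 7: row 1 has {circle, triangle, star, hexagon, square} and column 7 has {diamond, star, hexagon}, leaving only cross.
Row 1, column 2: row 1 has {circle, triangle, star, cross, hexagon, square} and column 2 has {star, hexagon, square}, leaving only diamond.
Row 2, column 4: row 2 has {diamond, star, cross, hexagon} and column 4 has {triangle, diamond, star, hexagon, square}, leaving only circle.
Row 3, column 6: row 3 has {circle, triangle, star, hexagon, square} and column 6 has {circle, triangle, cross, hexagon}, leaving only diamond.
Row 3, column 1: row 3 has {circle, triangle, diamond, star, hexagon, square} and column 1 has {star, hexagon}, leaving only cross.
Row 4, column 6: row 4 has {star, cross, hexagon} and column 6 has {circle, triangle, diamond, cross, hexagon}, leaving only square.
Row 5, column 6: row 5 has {circle, hexagon} and column 6 has {circle, triangle, diamond, cross, hexagon, square}, leaving only star.
Row 7, column 3: row 7 has {triangle, diamond, star, hexagon} and column 3 has {circle, star, cross, hexagon}, leaving only square.
Row 7, column 1: row 7 has {triangle, diamond, star, hexagon, square} and column 1 has {star, cross, hexagon}, leaving only circle.
Row 6, column 1: row 6 has {diamond, star, cross, hexagon, square} and column 1 has {circle, star, cross, hexagon}, leaving only triangle.
Row 2, column 1: row 2 has {circle, diamond, star, cross, hexagon} and column 1 has {circle, triangle, star, cross, hexagon}, leaving only square.
Row 5, column 1: row 5 has {circle, star, hexagon} and column 1 has {circle, triangle, star, cross, hexagon, square}, leaving only diamond.
Row 5, column 3: row 5 has {circle, diamond, star, hexagon} and column 3 has {circle, star, cross, hexagon, square}, leaving only triangle.
Row 5, column 2: row 5 has {circle, triangle, diamond, star, hexagon} and column 2 has {diamond, star, hexagon, square}, leaving only cross.
Row 5, column 7: row 5 has {circle, triangle, diamond, star, cross, hexagon} and column 7 has {diamond, star, cross, hexagon}, leaving only square.
So row 5 reads: diamond cross triangle hexagon circle star square.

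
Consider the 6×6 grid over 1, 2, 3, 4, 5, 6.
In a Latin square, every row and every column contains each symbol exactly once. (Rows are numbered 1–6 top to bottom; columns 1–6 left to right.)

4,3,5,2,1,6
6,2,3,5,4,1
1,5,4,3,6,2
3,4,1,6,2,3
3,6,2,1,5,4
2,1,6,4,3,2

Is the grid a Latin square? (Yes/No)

No

Row 6 contains 2 twice (at columns 1 and 6); row 4 is also not a permutation.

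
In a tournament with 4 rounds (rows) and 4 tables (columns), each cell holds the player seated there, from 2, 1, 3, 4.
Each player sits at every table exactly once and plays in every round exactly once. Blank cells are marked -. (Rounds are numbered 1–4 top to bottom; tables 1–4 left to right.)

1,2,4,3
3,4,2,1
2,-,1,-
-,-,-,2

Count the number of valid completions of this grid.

Round 3, table 2: eliminating its round and table leaves {3}.
Round 3, table 4: eliminating its round and table leaves {4}.
Round 4, table 1: eliminating its round and table leaves {4}.
Round 4, table 2: eliminating its round and table leaves {1, 3}.
Round 4, table 3: eliminating its round and table leaves {3}.
Only one assignment across all blanks avoids any round or table repeat, giving 1 completion.

1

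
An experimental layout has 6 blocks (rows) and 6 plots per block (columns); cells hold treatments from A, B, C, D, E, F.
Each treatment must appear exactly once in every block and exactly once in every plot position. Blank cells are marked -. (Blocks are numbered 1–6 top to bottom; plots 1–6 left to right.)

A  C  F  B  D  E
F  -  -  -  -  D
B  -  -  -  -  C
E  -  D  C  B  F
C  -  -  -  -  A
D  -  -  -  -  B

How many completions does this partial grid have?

Block 2, plot 2: eliminating its block and plot leaves {A, B, E}.
Block 2, plot 3: eliminating its block and plot leaves {A, B, C, E}.
Block 2, plot 4: eliminating its block and plot leaves {A, E}.
Block 2, plot 5: eliminating its block and plot leaves {A, C, E}.
Block 3, plot 2: eliminating its block and plot leaves {A, D, E, F}.
Block 3, plot 3: eliminating its block and plot leaves {A, E}.
Block 3, plot 4: eliminating its block and plot leaves {A, D, E, F}.
Block 3, plot 5: eliminating its block and plot leaves {A, E, F}.
Block 4, plot 2: eliminating its block and plot leaves {A}.
Block 5, plot 2: eliminating its block and plot leaves {B, D, E, F}.
Block 5, plot 3: eliminating its block and plot leaves {B, E}.
Block 5, plot 4: eliminating its block and plot leaves {D, E, F}.
Block 5, plot 5: eliminating its block and plot leaves {E, F}.
Block 6, plot 2: eliminating its block and plot leaves {A, E, F}.
Block 6, plot 3: eliminating its block and plot leaves {A, C, E}.
Block 6, plot 4: eliminating its block and plot leaves {A, E, F}.
Block 6, plot 5: eliminating its block and plot leaves {A, C, E, F}.
Enumerating the assignments across these blanks that avoid any block or plot repeat gives 14 completions.

14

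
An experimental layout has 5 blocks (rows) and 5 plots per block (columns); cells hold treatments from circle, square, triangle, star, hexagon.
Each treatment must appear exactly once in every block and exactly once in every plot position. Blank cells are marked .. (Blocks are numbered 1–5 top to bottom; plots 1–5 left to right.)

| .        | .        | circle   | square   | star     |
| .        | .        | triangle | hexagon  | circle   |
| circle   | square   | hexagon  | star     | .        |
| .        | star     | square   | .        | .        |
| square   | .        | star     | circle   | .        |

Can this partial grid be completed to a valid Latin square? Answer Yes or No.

No

Block 2, plot 2: block 2 together with plot 2 already contain {circle, square, triangle, star, hexagon} — every symbol — so nothing can go there. The grid has no valid completion.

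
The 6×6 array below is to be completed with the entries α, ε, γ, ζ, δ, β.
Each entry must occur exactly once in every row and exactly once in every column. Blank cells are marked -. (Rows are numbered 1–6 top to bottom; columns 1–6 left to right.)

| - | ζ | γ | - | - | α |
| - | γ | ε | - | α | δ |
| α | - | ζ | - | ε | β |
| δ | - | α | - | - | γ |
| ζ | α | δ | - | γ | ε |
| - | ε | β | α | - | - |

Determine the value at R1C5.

β

Row 2, column 1: row 2 has {α, ε, γ, δ} and column 1 has {α, ζ, δ}, leaving only β.
Row 1, column 1: row 1 has {α, γ, ζ} and column 1 has {α, ζ, δ, β}, leaving only ε.
Row 2, column 4: row 2 has {α, ε, γ, δ, β} and column 4 has {α}, leaving only ζ.
Row 3, column 2: row 3 has {α, ε, ζ, β} and column 2 has {α, ε, γ, ζ}, leaving only δ.
Row 3, column 4: row 3 has {α, ε, ζ, δ, β} and column 4 has {α, ζ}, leaving only γ.
Row 4, column 2: row 4 has {α, γ, δ} and column 2 has {α, ε, γ, ζ, δ}, leaving only β.
Row 4, column 4: row 4 has {α, γ, δ, β} and column 4 has {α, γ, ζ}, leaving only ε.
Row 4, column 5: row 4 has {α, ε, γ, δ, β} and column 5 has {α, ε, γ}, leaving only ζ.
Row 5, column 4: row 5 has {α, ε, γ, ζ, δ} and column 4 has {α, ε, γ, ζ}, leaving only β.
Row 1, column 4: row 1 has {α, ε, γ, ζ} and column 4 has {α, ε, γ, ζ, β}, leaving only δ.
Row 1 already has {α, ε, γ, ζ, δ} and column 5 already has {α, ε, γ, ζ}, so row 1, column 5 must be β.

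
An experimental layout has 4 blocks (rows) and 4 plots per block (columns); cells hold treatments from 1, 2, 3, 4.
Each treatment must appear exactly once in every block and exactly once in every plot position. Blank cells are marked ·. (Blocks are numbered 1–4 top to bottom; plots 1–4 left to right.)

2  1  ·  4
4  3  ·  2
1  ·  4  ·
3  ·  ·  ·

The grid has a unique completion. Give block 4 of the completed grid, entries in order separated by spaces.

3 4 2 1

Block 4, plot 4: block 4 has {3} and plot 4 has {2, 4}, leaving only 1.
Block 4, plot 3: block 4 has {1, 3} and plot 3 has {4}, leaving only 2.
Block 4, plot 2: block 4 has {1, 2, 3} and plot 2 has {1, 3}, leaving only 4.
So block 4 reads: 3 4 2 1.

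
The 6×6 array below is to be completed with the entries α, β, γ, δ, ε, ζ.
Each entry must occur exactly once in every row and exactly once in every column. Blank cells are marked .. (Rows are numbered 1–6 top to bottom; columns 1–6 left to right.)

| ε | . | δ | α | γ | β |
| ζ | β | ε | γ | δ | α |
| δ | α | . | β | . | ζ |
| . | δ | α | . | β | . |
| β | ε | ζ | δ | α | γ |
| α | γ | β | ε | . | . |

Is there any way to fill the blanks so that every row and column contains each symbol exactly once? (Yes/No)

Yes

No row or column among the givens repeats a symbol, and propagating forced cells runs into no contradiction.
One valid completion exists (for instance, ε ζ δ α γ β / ζ β ε γ δ α / δ α γ β ε ζ / γ δ α ζ β ε / β ε ζ δ α γ / α γ β ε ζ δ).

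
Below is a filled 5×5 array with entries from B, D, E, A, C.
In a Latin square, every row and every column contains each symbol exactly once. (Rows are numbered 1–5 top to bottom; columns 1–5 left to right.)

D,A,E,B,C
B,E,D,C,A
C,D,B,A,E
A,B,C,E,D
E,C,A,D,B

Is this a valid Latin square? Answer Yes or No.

Each row is a permutation of the 5 symbols, and so is each column.

Yes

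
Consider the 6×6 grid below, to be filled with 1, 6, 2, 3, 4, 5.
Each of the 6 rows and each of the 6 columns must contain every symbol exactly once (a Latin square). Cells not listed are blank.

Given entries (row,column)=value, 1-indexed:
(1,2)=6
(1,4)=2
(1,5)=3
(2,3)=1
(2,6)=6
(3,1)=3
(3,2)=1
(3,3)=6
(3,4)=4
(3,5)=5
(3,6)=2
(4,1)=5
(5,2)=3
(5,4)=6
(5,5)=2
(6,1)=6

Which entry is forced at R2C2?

Row 2, column 5: row 2 has {1, 6} and column 5 has {2, 3, 5}, leaving only 4.
Row 2, column 1: row 2 has {1, 6, 4} and column 1 has {6, 3, 5}, leaving only 2.
Row 2 already has {1, 6, 2, 4} and column 2 already has {1, 6, 3}, so row 2, column 2 must be 5.

5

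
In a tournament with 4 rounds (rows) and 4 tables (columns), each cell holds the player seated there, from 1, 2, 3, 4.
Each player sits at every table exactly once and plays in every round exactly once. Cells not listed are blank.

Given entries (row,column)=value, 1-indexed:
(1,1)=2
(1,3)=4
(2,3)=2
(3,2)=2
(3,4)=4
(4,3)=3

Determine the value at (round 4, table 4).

Round 3, table 3: round 3 has {2, 4} and table 3 has {2, 3, 4}, leaving only 1.
Round 3, table 1: round 3 has {1, 2, 4} and table 1 has {2}, leaving only 3.
Round 4, table 4 is narrowed to {1, 2}.
If it were 1, then round 2, table 4 would be left with no valid symbol.
So round 4, table 4 must be 2.

2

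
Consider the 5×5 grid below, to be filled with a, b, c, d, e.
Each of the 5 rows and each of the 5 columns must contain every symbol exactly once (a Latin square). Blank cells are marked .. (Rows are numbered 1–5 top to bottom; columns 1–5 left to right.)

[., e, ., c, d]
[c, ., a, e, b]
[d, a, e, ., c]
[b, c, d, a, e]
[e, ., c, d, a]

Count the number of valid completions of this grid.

1

Row 1, column 1: eliminating its row and column leaves {a}.
Row 1, column 3: eliminating its row and column leaves {b}.
Row 2, column 2: eliminating its row and column leaves {d}.
Row 3, column 4: eliminating its row and column leaves {b}.
Row 5, column 2: eliminating its row and column leaves {b}.
Only one assignment across all blanks avoids any row or column repeat, giving 1 completion.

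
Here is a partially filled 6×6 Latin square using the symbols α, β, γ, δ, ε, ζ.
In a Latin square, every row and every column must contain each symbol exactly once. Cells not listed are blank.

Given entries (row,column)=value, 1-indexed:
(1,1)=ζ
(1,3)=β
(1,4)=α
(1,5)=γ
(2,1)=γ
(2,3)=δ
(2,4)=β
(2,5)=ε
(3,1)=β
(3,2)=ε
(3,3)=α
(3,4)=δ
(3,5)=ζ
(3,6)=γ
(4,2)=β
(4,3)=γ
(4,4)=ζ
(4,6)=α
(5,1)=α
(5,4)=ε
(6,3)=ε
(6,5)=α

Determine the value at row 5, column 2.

γ

Row 1, column 2: row 1 has {α, β, γ, ζ} and column 2 has {β, ε}, leaving only δ.
Row 1, column 6: row 1 has {α, β, γ, δ, ζ} and column 6 has {α, γ}, leaving only ε.
Row 2, column 6: row 2 has {β, γ, δ, ε} and column 6 has {α, γ, ε}, leaving only ζ.
Row 2, column 2: row 2 has {β, γ, δ, ε, ζ} and column 2 has {β, δ, ε}, leaving only α.
Row 4, column 5: row 4 has {α, β, γ, ζ} and column 5 has {α, γ, ε, ζ}, leaving only δ.
Row 4, column 1: row 4 has {α, β, γ, δ, ζ} and column 1 has {α, β, γ, ζ}, leaving only ε.
Row 5, column 3: row 5 has {α, ε} and column 3 has {α, β, γ, δ, ε}, leaving only ζ.
Row 5 already has {α, ε, ζ} and column 2 already has {α, β, δ, ε}, so row 5, column 2 must be γ.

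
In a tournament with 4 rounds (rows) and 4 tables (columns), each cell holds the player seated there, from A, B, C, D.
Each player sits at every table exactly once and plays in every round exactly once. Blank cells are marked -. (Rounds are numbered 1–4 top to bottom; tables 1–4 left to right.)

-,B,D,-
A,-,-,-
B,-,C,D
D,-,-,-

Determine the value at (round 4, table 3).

Round 1, table 1: round 1 has {B, D} and table 1 has {A, B, D}, leaving only C.
Round 1, table 4: round 1 has {B, C, D} and table 4 has {D}, leaving only A.
Round 2, table 3: round 2 has {A} and table 3 has {C, D}, leaving only B.
Round 4 already has {D} and table 3 already has {B, C, D}, so round 4, table 3 must be A.

A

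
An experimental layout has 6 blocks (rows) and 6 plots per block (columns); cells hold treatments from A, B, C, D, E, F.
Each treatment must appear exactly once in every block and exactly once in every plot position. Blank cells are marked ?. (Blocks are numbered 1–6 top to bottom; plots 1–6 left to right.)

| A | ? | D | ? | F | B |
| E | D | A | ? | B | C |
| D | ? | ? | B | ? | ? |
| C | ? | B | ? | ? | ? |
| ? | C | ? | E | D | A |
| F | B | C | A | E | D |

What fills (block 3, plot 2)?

Block 1, plot 2: block 1 has {A, B, D, F} and plot 2 has {B, C, D}, leaving only E.
Block 1, plot 4: block 1 has {A, B, D, E, F} and plot 4 has {A, B, E}, leaving only C.
Block 2, plot 4: block 2 has {A, B, C, D, E} and plot 4 has {A, B, C, E}, leaving only F.
Block 4, plot 4: block 4 has {B, C} and plot 4 has {A, B, C, E, F}, leaving only D.
Block 4, plot 5: block 4 has {B, C, D} and plot 5 has {B, D, E, F}, leaving only A.
Block 3, plot 5: block 3 has {B, D} and plot 5 has {A, B, D, E, F}, leaving only C.
Block 4, plot 2: block 4 has {A, B, C, D} and plot 2 has {B, C, D, E}, leaving only F.
Block 3 already has {B, C, D} and plot 2 already has {B, C, D, E, F}, so block 3, plot 2 must be A.

A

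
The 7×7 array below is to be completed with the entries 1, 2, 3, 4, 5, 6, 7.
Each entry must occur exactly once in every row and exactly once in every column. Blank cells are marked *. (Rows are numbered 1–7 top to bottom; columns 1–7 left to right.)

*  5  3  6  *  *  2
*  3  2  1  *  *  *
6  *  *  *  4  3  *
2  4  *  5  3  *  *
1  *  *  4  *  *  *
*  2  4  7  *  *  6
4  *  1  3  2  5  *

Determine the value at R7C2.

6

Row 1, column 1: row 1 has {2, 3, 5, 6} and column 1 has {1, 2, 4, 6}, leaving only 7.
Row 1, column 5: row 1 has {2, 3, 5, 6, 7} and column 5 has {2, 3, 4}, leaving only 1.
Row 1, column 6: row 1 has {1, 2, 3, 5, 6, 7} and column 6 has {3, 5}, leaving only 4.
Row 2, column 1: row 2 has {1, 2, 3} and column 1 has {1, 2, 4, 6, 7}, leaving only 5.
Row 3, column 4: row 3 has {3, 4, 6} and column 4 has {1, 3, 4, 5, 6, 7}, leaving only 2.
Row 6, column 1: row 6 has {2, 4, 6, 7} and column 1 has {1, 2, 4, 5, 6, 7}, leaving only 3.
Row 6, column 5: row 6 has {2, 3, 4, 6, 7} and column 5 has {1, 2, 3, 4}, leaving only 5.
Row 6, column 6: row 6 has {2, 3, 4, 5, 6, 7} and column 6 has {3, 4, 5}, leaving only 1.
Row 7, column 7: row 7 has {1, 2, 3, 4, 5} and column 7 has {2, 6}, leaving only 7.
Row 7 already has {1, 2, 3, 4, 5, 7} and column 2 already has {2, 3, 4, 5}, so row 7, column 2 must be 6.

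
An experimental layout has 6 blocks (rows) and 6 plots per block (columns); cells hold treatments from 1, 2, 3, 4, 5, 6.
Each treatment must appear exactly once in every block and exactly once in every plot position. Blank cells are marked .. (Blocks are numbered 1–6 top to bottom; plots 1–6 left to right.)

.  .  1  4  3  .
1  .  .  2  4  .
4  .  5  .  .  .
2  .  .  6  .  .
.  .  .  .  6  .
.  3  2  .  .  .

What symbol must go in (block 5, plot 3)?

4

Block 5, plot 3 is narrowed to {3, 4}.
If it were 3, then block 4, plot 6 would be left with no valid symbol.
So block 5, plot 3 must be 4.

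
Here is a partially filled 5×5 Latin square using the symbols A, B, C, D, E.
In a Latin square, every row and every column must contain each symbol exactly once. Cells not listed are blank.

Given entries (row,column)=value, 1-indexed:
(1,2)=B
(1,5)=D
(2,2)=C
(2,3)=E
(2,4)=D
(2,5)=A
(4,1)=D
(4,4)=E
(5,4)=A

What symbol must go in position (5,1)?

C

Row 1, column 4: row 1 has {B, D} and column 4 has {A, D, E}, leaving only C.
Row 1, column 3: row 1 has {B, C, D} and column 3 has {E}, leaving only A.
Row 1, column 1: row 1 has {A, B, C, D} and column 1 has {D}, leaving only E.
Row 2, column 1: row 2 has {A, C, D, E} and column 1 has {D, E}, leaving only B.
Row 5 already has {A} and column 1 already has {B, D, E}, so row 5, column 1 must be C.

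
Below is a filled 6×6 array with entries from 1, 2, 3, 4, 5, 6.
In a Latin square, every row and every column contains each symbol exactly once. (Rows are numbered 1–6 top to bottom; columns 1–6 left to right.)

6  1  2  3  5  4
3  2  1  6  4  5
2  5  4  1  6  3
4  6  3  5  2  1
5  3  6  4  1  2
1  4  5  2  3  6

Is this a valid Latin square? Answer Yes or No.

Each row is a permutation of the 6 symbols, and so is each column.

Yes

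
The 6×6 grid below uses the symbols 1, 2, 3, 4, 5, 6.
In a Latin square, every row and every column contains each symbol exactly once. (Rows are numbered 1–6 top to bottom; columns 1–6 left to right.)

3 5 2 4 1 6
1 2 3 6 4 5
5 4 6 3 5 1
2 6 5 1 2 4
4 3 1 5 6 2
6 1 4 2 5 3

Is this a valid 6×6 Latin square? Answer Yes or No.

No

Row 3 contains 5 twice (at columns 1 and 5); row 4 is also not a permutation.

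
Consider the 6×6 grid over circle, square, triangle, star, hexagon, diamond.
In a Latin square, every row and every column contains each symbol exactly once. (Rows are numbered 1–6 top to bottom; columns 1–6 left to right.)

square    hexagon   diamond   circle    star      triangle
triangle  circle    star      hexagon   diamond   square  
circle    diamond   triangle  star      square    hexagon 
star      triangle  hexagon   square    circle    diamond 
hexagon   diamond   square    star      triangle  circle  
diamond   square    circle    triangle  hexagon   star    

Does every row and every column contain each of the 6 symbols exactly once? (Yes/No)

No

Every row is a permutation, but column 4 contains star twice (at rows 3 and 5).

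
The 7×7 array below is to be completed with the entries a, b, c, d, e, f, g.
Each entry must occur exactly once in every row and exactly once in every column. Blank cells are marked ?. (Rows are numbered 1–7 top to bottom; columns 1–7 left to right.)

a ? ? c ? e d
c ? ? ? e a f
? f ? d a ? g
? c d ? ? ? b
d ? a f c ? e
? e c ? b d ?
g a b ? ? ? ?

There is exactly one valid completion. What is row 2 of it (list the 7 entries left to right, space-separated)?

c d g b e a f

Row 2, column 3: row 2 has {a, c, e, f} and column 3 has {a, b, c, d}, leaving only g.
Row 2, column 4: row 2 has {a, c, e, f, g} and column 4 has {c, d, f}, leaving only b.
Row 2, column 2: row 2 has {a, b, c, e, f, g} and column 2 has {a, c, e, f}, leaving only d.
So row 2 reads: c d g b e a f.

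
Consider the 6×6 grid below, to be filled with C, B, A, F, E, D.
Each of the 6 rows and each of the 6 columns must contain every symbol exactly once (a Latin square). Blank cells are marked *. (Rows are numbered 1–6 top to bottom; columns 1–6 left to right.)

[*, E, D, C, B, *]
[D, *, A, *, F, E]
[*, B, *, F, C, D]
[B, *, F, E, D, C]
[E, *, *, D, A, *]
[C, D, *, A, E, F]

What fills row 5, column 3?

Row 1, column 6: row 1 has {C, B, E, D} and column 6 has {C, F, E, D}, leaving only A.
Row 1, column 1: row 1 has {C, B, A, E, D} and column 1 has {C, B, E, D}, leaving only F.
Row 2, column 2: row 2 has {A, F, E, D} and column 2 has {B, E, D}, leaving only C.
Row 2, column 4: row 2 has {C, A, F, E, D} and column 4 has {C, A, F, E, D}, leaving only B.
Row 3, column 1: row 3 has {C, B, F, D} and column 1 has {C, B, F, E, D}, leaving only A.
Row 3, column 3: row 3 has {C, B, A, F, D} and column 3 has {A, F, D}, leaving only E.
Row 4, column 2: row 4 has {C, B, F, E, D} and column 2 has {C, B, E, D}, leaving only A.
Row 5, column 2: row 5 has {A, E, D} and column 2 has {C, B, A, E, D}, leaving only F.
Row 5, column 6: row 5 has {A, F, E, D} and column 6 has {C, A, F, E, D}, leaving only B.
Row 5 already has {B, A, F, E, D} and column 3 already has {A, F, E, D}, so row 5, column 3 must be C.

C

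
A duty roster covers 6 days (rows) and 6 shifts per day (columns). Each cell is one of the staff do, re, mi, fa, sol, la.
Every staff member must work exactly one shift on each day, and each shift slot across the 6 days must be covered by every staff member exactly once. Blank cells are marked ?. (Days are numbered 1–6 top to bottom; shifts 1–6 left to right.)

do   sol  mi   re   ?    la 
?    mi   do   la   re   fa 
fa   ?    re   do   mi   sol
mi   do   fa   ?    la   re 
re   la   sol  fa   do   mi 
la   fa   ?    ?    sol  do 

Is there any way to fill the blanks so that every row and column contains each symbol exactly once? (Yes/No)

No

Day 3, shift 2: day 3 together with shift 2 already contain {do, re, mi, fa, sol, la} — every symbol — so nothing can go there. The grid has no valid completion.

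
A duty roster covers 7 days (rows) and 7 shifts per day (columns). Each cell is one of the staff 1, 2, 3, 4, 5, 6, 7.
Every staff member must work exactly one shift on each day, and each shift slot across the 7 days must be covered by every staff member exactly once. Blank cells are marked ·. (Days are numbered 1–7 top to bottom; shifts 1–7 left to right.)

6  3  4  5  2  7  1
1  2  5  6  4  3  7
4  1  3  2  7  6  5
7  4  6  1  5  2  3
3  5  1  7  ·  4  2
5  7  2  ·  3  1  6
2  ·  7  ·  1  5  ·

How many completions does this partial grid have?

Day 5, shift 5: eliminating its day and shift leaves {6}.
Day 6, shift 4: eliminating its day and shift leaves {4}.
Day 7, shift 2: eliminating its day and shift leaves {6}.
Day 7, shift 4: eliminating its day and shift leaves {3, 4}.
Day 7, shift 7: eliminating its day and shift leaves {4}.
Only one assignment across all blanks avoids any day or shift repeat, giving 1 completion.

1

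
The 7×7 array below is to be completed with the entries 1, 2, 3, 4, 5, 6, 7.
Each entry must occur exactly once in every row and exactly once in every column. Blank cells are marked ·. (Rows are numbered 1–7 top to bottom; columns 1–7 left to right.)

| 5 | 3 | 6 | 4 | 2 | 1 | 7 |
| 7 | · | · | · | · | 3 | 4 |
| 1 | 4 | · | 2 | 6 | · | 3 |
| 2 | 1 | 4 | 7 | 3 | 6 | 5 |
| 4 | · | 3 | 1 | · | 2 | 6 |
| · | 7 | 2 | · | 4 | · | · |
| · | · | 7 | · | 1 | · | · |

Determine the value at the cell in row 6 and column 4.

3

Row 2, column 5: row 2 has {3, 4, 7} and column 5 has {1, 2, 3, 4, 6}, leaving only 5.
Row 2, column 3: row 2 has {3, 4, 5, 7} and column 3 has {2, 3, 4, 6, 7}, leaving only 1.
Row 2, column 4: row 2 has {1, 3, 4, 5, 7} and column 4 has {1, 2, 4, 7}, leaving only 6.
Row 2, column 2: row 2 has {1, 3, 4, 5, 6, 7} and column 2 has {1, 3, 4, 7}, leaving only 2.
Row 3, column 3: row 3 has {1, 2, 3, 4, 6} and column 3 has {1, 2, 3, 4, 6, 7}, leaving only 5.
Row 3, column 6: row 3 has {1, 2, 3, 4, 5, 6} and column 6 has {1, 2, 3, 6}, leaving only 7.
Row 5, column 2: row 5 has {1, 2, 3, 4, 6} and column 2 has {1, 2, 3, 4, 7}, leaving only 5.
Row 5, column 5: row 5 has {1, 2, 3, 4, 5, 6} and column 5 has {1, 2, 3, 4, 5, 6}, leaving only 7.
Row 6, column 6: row 6 has {2, 4, 7} and column 6 has {1, 2, 3, 6, 7}, leaving only 5.
Row 6 already has {2, 4, 5, 7} and column 4 already has {1, 2, 4, 6, 7}, so row 6, column 4 must be 3.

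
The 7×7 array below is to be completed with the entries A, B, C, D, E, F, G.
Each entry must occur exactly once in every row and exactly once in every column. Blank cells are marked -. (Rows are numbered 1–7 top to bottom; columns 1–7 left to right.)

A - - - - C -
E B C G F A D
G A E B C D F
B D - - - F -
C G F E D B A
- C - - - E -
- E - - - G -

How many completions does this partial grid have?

8

Row 1, column 2: eliminating its row and column leaves {F}.
Row 1, column 3: eliminating its row and column leaves {B, D, G}.
Row 1, column 4: eliminating its row and column leaves {D, F}.
Row 1, column 5: eliminating its row and column leaves {B, E, G}.
Row 1, column 7: eliminating its row and column leaves {B, E, G}.
Row 4, column 3: eliminating its row and column leaves {A, G}.
Row 4, column 4: eliminating its row and column leaves {A, C}.
Row 4, column 5: eliminating its row and column leaves {A, E, G}.
Row 4, column 7: eliminating its row and column leaves {C, E, G}.
Row 6, column 1: eliminating its row and column leaves {D, F}.
Row 6, column 3: eliminating its row and column leaves {A, B, D, G}.
Row 6, column 4: eliminating its row and column leaves {A, D, F}.
Row 6, column 5: eliminating its row and column leaves {A, B, G}.
Row 6, column 7: eliminating its row and column leaves {B, G}.
Row 7, column 1: eliminating its row and column leaves {D, F}.
Row 7, column 3: eliminating its row and column leaves {A, B, D}.
Row 7, column 4: eliminating its row and column leaves {A, C, D, F}.
Row 7, column 5: eliminating its row and column leaves {A, B}.
Row 7, column 7: eliminating its row and column leaves {B, C}.
Enumerating the assignments across these blanks that avoid any row or column repeat gives 8 completions.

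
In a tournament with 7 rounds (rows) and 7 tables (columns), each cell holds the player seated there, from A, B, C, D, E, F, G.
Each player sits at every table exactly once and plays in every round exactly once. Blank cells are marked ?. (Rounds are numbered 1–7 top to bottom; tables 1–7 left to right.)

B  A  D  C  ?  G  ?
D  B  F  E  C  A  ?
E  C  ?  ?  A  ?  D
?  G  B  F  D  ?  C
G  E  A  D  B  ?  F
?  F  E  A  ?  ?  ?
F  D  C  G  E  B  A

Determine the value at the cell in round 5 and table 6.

C

Round 5 already has {A, B, D, E, F, G} and table 6 already has {A, B, G}, so round 5, table 6 must be C.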